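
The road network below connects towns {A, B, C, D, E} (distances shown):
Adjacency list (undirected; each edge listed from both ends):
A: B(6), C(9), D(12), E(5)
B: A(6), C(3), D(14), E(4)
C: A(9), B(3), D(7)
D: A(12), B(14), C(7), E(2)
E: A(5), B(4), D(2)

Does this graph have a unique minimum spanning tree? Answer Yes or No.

Kruskal's algorithm — process edges by increasing weight (ties by edge label):
D E (2): add — endpoints in different components.
B C (3): add — endpoints in different components.
B E (4): add — endpoints in different components.
A E (5): add — endpoints in different components.
Every non-tree edge has weight strictly greater than the heaviest edge on the tree path between its endpoints, so the MST is unique.

Yes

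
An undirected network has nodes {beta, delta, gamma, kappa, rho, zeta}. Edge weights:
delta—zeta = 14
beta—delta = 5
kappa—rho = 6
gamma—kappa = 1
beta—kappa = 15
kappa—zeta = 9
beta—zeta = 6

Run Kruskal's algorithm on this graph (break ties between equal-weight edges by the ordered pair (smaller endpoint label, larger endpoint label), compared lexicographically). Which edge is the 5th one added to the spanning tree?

Kruskal: consider edges lightest-first.
gamma—kappa (1): add. Components now {beta} {delta} {gamma,kappa} {zeta} {rho}
beta—delta (5): add. Components now {beta,delta} {gamma,kappa} {zeta} {rho}
beta—zeta (6): add. Components now {beta,delta,zeta} {gamma,kappa} {rho}
kappa—rho (6): add. Components now {beta,delta,zeta} {gamma,kappa,rho}
kappa—zeta (9): add. Components now {beta,delta,gamma,kappa,rho,zeta}
The 5th edge added is kappa—zeta.

kappa-zeta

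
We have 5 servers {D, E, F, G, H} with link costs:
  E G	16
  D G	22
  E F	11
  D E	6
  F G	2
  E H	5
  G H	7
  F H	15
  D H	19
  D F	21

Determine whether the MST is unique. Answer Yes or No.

Kruskal: consider edges lightest-first.
F G (2): add — endpoints in different components.
E H (5): add — endpoints in different components.
D E (6): add — endpoints in different components.
G H (7): add — endpoints in different components.
Every non-tree edge has weight strictly greater than the heaviest edge on the tree path between its endpoints, so the MST is unique.

Yes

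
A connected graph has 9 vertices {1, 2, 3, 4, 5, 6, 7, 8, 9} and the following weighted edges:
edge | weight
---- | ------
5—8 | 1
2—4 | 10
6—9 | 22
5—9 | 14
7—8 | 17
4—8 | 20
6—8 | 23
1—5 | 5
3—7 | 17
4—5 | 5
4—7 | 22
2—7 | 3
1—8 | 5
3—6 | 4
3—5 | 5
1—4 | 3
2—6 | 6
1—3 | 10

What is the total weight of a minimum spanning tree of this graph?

41

Prim's algorithm from 5:
Step 1: cheapest edge leaving the tree is 5—8 (1); add 8.
Step 2: cheapest edge leaving the tree is 1—5 (5); add 1.
Step 3: cheapest edge leaving the tree is 1—4 (3); add 4.
Step 4: cheapest edge leaving the tree is 3—5 (5); add 3.
Step 5: cheapest edge leaving the tree is 3—6 (4); add 6.
Step 6: cheapest edge leaving the tree is 2—6 (6); add 2.
Step 7: cheapest edge leaving the tree is 2—7 (3); add 7.
Step 8: cheapest edge leaving the tree is 5—9 (14); add 9.
MST edges: 5—8, 1—5, 1—4, 3—5, 3—6, 2—6, 2—7, 5—9; total weight 1+5+3+5+4+6+3+14 = 41.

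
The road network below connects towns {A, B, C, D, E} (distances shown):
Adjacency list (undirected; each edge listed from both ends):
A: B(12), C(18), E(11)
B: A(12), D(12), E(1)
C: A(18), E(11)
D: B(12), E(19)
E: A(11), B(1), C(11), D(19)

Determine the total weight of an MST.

35

Kruskal: consider edges lightest-first.
B—E (1): add. Components now {A} {B,E} {C} {D}
A—E (11): add. Components now {A,B,E} {C} {D}
C—E (11): add. Components now {A,B,C,E} {D}
A—B (12): skip — A and B already connected.
B—D (12): add. Components now {A,B,C,D,E}
MST edges: B—E, A—E, C—E, B—D; total weight 1+11+11+12 = 35.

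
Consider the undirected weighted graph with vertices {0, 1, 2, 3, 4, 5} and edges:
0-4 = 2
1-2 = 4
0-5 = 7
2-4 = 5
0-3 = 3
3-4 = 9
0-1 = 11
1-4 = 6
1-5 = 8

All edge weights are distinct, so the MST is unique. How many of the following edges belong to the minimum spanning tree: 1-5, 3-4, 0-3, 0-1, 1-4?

Kruskal's algorithm — process edges by increasing weight (ties by edge label):
0-4 (2): add. Components now {0,4} {1} {2} {3} {5}
0-3 (3): add. Components now {0,3,4} {1} {2} {5}
1-2 (4): add. Components now {0,3,4} {1,2} {5}
2-4 (5): add. Components now {0,1,2,3,4} {5}
1-4 (6): skip — 1 and 4 already connected.
0-5 (7): add. Components now {0,1,2,3,4,5}
MST edge set: {0-4, 0-3, 1-2, 2-4, 0-5}.
Of the listed edges, {0-3} are in the MST → 1.

1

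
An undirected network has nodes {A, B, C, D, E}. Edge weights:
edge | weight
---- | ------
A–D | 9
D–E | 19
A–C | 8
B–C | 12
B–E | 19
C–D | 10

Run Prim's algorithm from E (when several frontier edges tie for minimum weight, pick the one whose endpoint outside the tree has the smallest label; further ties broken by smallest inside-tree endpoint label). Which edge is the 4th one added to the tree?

Prim's algorithm from E:
Step 1: cheapest edge leaving the tree is B–E (19); add B.
Step 2: cheapest edge leaving the tree is B–C (12); add C.
Step 3: cheapest edge leaving the tree is A–C (8); add A.
Step 4: cheapest edge leaving the tree is A–D (9); add D.
The 4th edge added is A–D.

A-D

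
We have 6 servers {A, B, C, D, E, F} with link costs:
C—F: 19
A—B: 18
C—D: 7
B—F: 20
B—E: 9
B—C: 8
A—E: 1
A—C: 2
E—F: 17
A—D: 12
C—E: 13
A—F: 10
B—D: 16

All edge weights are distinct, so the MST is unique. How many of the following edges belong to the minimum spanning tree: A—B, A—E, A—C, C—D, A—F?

Kruskal: consider edges lightest-first.
A—E (1): add. Components now {A,E} {B} {C} {D} {F}
A—C (2): add. Components now {A,C,E} {B} {D} {F}
C—D (7): add. Components now {A,C,D,E} {B} {F}
B—C (8): add. Components now {A,B,C,D,E} {F}
B—E (9): skip — B and E already connected.
A—F (10): add. Components now {A,B,C,D,E,F}
MST edge set: {A—E, A—C, C—D, B—C, A—F}.
Of the listed edges, {A—E, A—C, C—D, A—F} are in the MST → 4.

4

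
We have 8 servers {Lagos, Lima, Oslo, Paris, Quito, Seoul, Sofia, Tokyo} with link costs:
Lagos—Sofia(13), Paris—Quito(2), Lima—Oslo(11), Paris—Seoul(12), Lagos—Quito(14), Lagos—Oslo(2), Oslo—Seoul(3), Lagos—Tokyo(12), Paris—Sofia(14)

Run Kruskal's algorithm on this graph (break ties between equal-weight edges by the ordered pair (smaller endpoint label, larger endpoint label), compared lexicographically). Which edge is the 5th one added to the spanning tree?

Lagos-Tokyo

Kruskal: consider edges lightest-first.
Lagos—Oslo (2): add — endpoints in different components.
Paris—Quito (2): add — endpoints in different components.
Oslo—Seoul (3): add — endpoints in different components.
Lima—Oslo (11): add — endpoints in different components.
Lagos—Tokyo (12): add — endpoints in different components.
Paris—Seoul (12): add — endpoints in different components.
Lagos—Sofia (13): add — endpoints in different components.
The 5th edge added is Lagos—Tokyo.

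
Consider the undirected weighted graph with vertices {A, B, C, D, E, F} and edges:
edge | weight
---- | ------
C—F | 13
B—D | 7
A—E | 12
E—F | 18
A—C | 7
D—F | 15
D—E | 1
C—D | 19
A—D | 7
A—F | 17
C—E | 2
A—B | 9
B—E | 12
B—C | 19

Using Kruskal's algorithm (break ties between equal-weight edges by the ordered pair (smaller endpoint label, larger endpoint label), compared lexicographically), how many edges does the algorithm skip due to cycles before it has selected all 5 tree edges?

4

Kruskal's algorithm — process edges by increasing weight (ties by edge label):
D—E (1): add — endpoints in different components.
C—E (2): add — endpoints in different components.
A—C (7): add — endpoints in different components.
A—D (7): skip — A and D already connected.
B—D (7): add — endpoints in different components.
A—B (9): skip — A and B already connected.
A—E (12): skip — A and E already connected.
B—E (12): skip — B and E already connected.
C—F (13): add — endpoints in different components.
Edges rejected before the tree was complete: 4.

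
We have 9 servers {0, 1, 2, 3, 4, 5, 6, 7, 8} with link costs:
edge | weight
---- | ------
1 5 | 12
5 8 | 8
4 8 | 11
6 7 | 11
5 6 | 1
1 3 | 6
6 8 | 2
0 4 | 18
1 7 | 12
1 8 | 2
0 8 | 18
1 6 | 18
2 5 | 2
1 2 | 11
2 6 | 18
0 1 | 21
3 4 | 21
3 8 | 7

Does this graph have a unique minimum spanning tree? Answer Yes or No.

Kruskal: consider edges lightest-first.
5 6 (1): add — endpoints in different components.
1 8 (2): add — endpoints in different components.
2 5 (2): add — endpoints in different components.
6 8 (2): add — endpoints in different components.
1 3 (6): add — endpoints in different components.
3 8 (7): skip — 3 and 8 already connected.
5 8 (8): skip — 5 and 8 already connected.
1 2 (11): skip — 1 and 2 already connected.
4 8 (11): add — endpoints in different components.
6 7 (11): add — endpoints in different components.
1 5 (12): skip — 1 and 5 already connected.
1 7 (12): skip — 1 and 7 already connected.
0 4 (18): add — endpoints in different components.
Non-tree edge 0 8 has weight 18, equal to the heaviest edge on its tree cycle — swapping gives another MST of the same weight. Not unique.

No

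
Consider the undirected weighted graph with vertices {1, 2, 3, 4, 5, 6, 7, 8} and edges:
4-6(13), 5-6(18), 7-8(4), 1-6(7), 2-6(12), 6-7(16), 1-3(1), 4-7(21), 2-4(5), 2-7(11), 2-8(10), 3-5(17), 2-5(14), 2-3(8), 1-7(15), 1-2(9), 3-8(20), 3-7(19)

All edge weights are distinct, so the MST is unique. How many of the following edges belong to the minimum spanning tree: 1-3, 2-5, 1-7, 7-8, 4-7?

3

Kruskal's algorithm — process edges by increasing weight (ties by edge label):
1-3 (1): add — endpoints in different components.
7-8 (4): add — endpoints in different components.
2-4 (5): add — endpoints in different components.
1-6 (7): add — endpoints in different components.
2-3 (8): add — endpoints in different components.
1-2 (9): skip — 1 and 2 already connected.
2-8 (10): add — endpoints in different components.
2-7 (11): skip — 2 and 7 already connected.
2-6 (12): skip — 2 and 6 already connected.
4-6 (13): skip — 4 and 6 already connected.
2-5 (14): add — endpoints in different components.
MST edge set: {1-3, 7-8, 2-4, 1-6, 2-3, 2-8, 2-5}.
Of the listed edges, {1-3, 2-5, 7-8} are in the MST → 3.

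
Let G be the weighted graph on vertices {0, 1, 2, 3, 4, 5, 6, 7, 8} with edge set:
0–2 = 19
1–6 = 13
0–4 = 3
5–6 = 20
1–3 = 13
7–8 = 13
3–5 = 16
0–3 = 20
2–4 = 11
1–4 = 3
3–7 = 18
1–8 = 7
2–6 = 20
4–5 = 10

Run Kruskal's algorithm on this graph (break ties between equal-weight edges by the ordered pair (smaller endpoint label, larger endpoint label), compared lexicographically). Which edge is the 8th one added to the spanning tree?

7-8

Kruskal's algorithm — process edges by increasing weight (ties by edge label):
0–4 (3): add — endpoints in different components.
1–4 (3): add — endpoints in different components.
1–8 (7): add — endpoints in different components.
4–5 (10): add — endpoints in different components.
2–4 (11): add — endpoints in different components.
1–3 (13): add — endpoints in different components.
1–6 (13): add — endpoints in different components.
7–8 (13): add — endpoints in different components.
The 8th edge added is 7–8.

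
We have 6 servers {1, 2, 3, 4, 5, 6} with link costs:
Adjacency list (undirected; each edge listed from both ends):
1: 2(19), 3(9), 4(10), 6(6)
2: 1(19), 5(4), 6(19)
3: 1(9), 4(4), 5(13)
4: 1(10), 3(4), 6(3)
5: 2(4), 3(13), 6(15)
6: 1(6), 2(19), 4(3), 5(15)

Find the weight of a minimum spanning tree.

30

Prim's algorithm from 6:
Step 1: cheapest edge leaving the tree is 4 6 (3); add 4.
Step 2: cheapest edge leaving the tree is 3 4 (4); add 3.
Step 3: cheapest edge leaving the tree is 1 6 (6); add 1.
Step 4: cheapest edge leaving the tree is 3 5 (13); add 5.
Step 5: cheapest edge leaving the tree is 2 5 (4); add 2.
MST edges: 4 6, 3 4, 1 6, 3 5, 2 5; total weight 3+4+6+13+4 = 30.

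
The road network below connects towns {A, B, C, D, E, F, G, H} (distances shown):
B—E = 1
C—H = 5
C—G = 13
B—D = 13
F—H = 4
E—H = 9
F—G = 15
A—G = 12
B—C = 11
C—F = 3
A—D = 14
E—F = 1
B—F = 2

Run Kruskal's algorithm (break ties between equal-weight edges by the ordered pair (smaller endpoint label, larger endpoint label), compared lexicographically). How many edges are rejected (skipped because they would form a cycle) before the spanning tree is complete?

Kruskal's algorithm — process edges by increasing weight (ties by edge label):
B—E (1): add — endpoints in different components.
E—F (1): add — endpoints in different components.
B—F (2): skip — B and F already connected.
C—F (3): add — endpoints in different components.
F—H (4): add — endpoints in different components.
C—H (5): skip — C and H already connected.
E—H (9): skip — E and H already connected.
B—C (11): skip — B and C already connected.
A—G (12): add — endpoints in different components.
B—D (13): add — endpoints in different components.
C—G (13): add — endpoints in different components.
Edges rejected before the tree was complete: 4.

4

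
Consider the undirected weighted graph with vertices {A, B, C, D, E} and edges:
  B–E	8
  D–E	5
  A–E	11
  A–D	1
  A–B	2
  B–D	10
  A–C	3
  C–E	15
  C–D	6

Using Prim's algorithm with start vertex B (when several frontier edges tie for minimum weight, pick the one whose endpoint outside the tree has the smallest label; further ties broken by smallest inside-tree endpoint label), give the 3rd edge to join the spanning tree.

A-C

Grow the tree from B using Prim:
Step 1: cheapest edge leaving the tree is A–B (2); add A.
Step 2: cheapest edge leaving the tree is A–D (1); add D.
Step 3: cheapest edge leaving the tree is A–C (3); add C.
Step 4: cheapest edge leaving the tree is D–E (5); add E.
The 3rd edge added is A–C.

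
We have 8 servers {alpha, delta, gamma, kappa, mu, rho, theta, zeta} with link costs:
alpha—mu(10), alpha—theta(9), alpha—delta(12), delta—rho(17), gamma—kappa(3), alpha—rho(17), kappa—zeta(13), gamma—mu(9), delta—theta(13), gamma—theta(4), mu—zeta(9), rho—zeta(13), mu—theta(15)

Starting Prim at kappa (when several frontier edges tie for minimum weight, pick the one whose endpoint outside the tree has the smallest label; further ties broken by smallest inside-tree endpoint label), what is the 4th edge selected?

Prim's algorithm from kappa:
Step 1: cheapest edge leaving the tree is gamma—kappa (3); add gamma.
Step 2: cheapest edge leaving the tree is gamma—theta (4); add theta.
Step 3: cheapest edge leaving the tree is alpha—theta (9); add alpha.
Step 4: cheapest edge leaving the tree is gamma—mu (9); add mu.
Step 5: cheapest edge leaving the tree is mu—zeta (9); add zeta.
Step 6: cheapest edge leaving the tree is alpha—delta (12); add delta.
Step 7: cheapest edge leaving the tree is rho—zeta (13); add rho.
The 4th edge added is gamma—mu.

gamma-mu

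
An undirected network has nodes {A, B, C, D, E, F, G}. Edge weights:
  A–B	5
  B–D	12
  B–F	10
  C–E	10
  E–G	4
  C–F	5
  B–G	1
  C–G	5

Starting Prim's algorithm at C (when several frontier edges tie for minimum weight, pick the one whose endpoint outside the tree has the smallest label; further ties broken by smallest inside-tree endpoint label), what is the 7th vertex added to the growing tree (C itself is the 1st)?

D

Prim, starting at C.
Step 1: frontier [C–F 5, C–G 5, C–E 10] → take C–F (5); add F.
Step 2: frontier [C–G 5, C–E 10, B–F 10] → take C–G (5); add G.
Step 3: frontier [C–E 10, B–F 10, B–G 1, E–G 4] → take B–G (1); add B.
Step 4: frontier [A–B 5, B–D 12, C–E 10, E–G 4] → take E–G (4); add E.
Step 5: frontier [A–B 5, B–D 12] → take A–B (5); add A.
Step 6: frontier [B–D 12] → take B–D (12); add D.
Vertex order: C, F, G, B, E, A, D. The 7th vertex is D.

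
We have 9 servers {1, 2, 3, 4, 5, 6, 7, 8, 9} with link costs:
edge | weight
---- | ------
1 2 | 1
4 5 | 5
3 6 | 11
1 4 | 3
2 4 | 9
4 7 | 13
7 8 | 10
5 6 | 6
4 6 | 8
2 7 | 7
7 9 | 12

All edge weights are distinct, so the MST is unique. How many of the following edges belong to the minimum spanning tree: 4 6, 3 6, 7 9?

2

Kruskal's algorithm — process edges by increasing weight (ties by edge label):
1 2 (1): add — endpoints in different components.
1 4 (3): add — endpoints in different components.
4 5 (5): add — endpoints in different components.
5 6 (6): add — endpoints in different components.
2 7 (7): add — endpoints in different components.
4 6 (8): skip — 4 and 6 already connected.
2 4 (9): skip — 2 and 4 already connected.
7 8 (10): add — endpoints in different components.
3 6 (11): add — endpoints in different components.
7 9 (12): add — endpoints in different components.
MST edge set: {1 2, 1 4, 4 5, 5 6, 2 7, 7 8, 3 6, 7 9}.
Of the listed edges, {3 6, 7 9} are in the MST → 2.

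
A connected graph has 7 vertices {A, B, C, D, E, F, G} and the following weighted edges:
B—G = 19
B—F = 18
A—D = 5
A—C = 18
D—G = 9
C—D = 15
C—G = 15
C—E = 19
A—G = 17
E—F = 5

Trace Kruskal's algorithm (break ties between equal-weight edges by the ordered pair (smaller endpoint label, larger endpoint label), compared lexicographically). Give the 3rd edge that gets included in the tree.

D-G

Kruskal's algorithm — process edges by increasing weight (ties by edge label):
A—D (5): add. Components now {A,D} {B} {C} {E} {F} {G}
E—F (5): add. Components now {A,D} {B} {C} {E,F} {G}
D—G (9): add. Components now {A,D,G} {B} {C} {E,F}
C—D (15): add. Components now {A,C,D,G} {B} {E,F}
C—G (15): skip — C and G already connected.
A—G (17): skip — A and G already connected.
A—C (18): skip — A and C already connected.
B—F (18): add. Components now {A,C,D,G} {B,E,F}
B—G (19): add. Components now {A,B,C,D,E,F,G}
The 3rd edge added is D—G.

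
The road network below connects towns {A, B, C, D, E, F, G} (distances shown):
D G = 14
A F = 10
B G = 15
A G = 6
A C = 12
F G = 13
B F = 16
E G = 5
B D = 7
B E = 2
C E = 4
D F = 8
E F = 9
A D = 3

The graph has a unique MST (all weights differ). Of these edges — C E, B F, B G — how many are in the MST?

1

Kruskal's algorithm — process edges by increasing weight (ties by edge label):
B E (2): add. Components now {A} {B,E} {C} {D} {F} {G}
A D (3): add. Components now {A,D} {B,E} {C} {F} {G}
C E (4): add. Components now {A,D} {B,C,E} {F} {G}
E G (5): add. Components now {A,D} {B,C,E,G} {F}
A G (6): add. Components now {A,B,C,D,E,G} {F}
B D (7): skip — B and D already connected.
D F (8): add. Components now {A,B,C,D,E,F,G}
MST edge set: {B E, A D, C E, E G, A G, D F}.
Of the listed edges, {C E} are in the MST → 1.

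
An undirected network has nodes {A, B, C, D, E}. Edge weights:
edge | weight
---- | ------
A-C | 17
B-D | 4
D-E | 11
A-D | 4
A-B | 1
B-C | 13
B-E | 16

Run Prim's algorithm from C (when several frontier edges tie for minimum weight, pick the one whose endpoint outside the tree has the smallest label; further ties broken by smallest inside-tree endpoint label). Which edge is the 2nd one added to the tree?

Prim, starting at C.
Step 1: frontier [B-C 13, A-C 17] → take B-C (13); add B.
Step 2: frontier [A-B 1, B-D 4, B-E 16, A-C 17] → take A-B (1); add A.
Step 3: frontier [A-D 4, B-D 4, B-E 16] → take A-D (4); add D.
Step 4: frontier [B-E 16, D-E 11] → take D-E (11); add E.
The 2nd edge added is A-B.

A-B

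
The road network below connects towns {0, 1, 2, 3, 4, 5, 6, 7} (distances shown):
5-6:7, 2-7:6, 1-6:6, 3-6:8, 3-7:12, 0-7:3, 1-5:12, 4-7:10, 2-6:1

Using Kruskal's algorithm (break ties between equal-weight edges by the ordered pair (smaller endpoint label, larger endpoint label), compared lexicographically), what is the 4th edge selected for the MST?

2-7

Sort edges by weight, then run Kruskal:
2-6 (1): add — endpoints in different components.
0-7 (3): add — endpoints in different components.
1-6 (6): add — endpoints in different components.
2-7 (6): add — endpoints in different components.
5-6 (7): add — endpoints in different components.
3-6 (8): add — endpoints in different components.
4-7 (10): add — endpoints in different components.
The 4th edge added is 2-7.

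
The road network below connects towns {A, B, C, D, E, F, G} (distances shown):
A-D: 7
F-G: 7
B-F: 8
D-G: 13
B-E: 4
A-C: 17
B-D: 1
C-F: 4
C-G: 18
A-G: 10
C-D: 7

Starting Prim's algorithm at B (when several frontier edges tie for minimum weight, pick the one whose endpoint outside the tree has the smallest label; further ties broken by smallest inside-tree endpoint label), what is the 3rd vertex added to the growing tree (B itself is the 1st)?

Prim's algorithm from B:
Step 1: frontier [B-D 1, B-E 4, B-F 8] → take B-D (1); add D.
Step 2: frontier [B-E 4, B-F 8, A-D 7, C-D 7, D-G 13] → take B-E (4); add E.
Step 3: frontier [B-F 8, A-D 7, C-D 7, D-G 13] → take A-D (7); add A.
Step 4: frontier [A-G 10, A-C 17, B-F 8, C-D 7, D-G 13] → take C-D (7); add C.
Step 5: frontier [A-G 10, B-F 8, C-F 4, C-G 18, D-G 13] → take C-F (4); add F.
Step 6: frontier [A-G 10, C-G 18, D-G 13, F-G 7] → take F-G (7); add G.
Vertex order: B, D, E, A, C, F, G. The 3rd vertex is E.

E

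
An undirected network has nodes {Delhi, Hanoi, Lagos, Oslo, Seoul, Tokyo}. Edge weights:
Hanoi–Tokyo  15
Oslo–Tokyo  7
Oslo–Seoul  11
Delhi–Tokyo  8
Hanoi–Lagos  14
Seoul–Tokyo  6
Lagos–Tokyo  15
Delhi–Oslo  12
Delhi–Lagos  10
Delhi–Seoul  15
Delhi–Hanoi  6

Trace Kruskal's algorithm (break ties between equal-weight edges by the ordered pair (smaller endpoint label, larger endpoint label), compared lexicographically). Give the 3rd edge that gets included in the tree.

Oslo-Tokyo

Kruskal's algorithm — process edges by increasing weight (ties by edge label):
Delhi–Hanoi (6): add. Components now {Delhi,Hanoi} {Lagos} {Seoul} {Tokyo} {Oslo}
Seoul–Tokyo (6): add. Components now {Delhi,Hanoi} {Lagos} {Seoul,Tokyo} {Oslo}
Oslo–Tokyo (7): add. Components now {Delhi,Hanoi} {Lagos} {Oslo,Seoul,Tokyo}
Delhi–Tokyo (8): add. Components now {Delhi,Hanoi,Oslo,Seoul,Tokyo} {Lagos}
Delhi–Lagos (10): add. Components now {Delhi,Hanoi,Lagos,Oslo,Seoul,Tokyo}
The 3rd edge added is Oslo–Tokyo.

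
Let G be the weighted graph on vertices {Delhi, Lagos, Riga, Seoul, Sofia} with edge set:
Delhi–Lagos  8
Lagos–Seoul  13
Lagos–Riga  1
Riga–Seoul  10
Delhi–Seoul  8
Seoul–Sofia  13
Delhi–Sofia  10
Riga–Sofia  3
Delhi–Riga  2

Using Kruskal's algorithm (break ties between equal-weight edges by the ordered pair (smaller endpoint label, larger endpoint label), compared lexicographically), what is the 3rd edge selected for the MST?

Riga-Sofia

Kruskal's algorithm — process edges by increasing weight (ties by edge label):
Lagos–Riga (1): add. Components now {Lagos,Riga} {Seoul} {Delhi} {Sofia}
Delhi–Riga (2): add. Components now {Delhi,Lagos,Riga} {Seoul} {Sofia}
Riga–Sofia (3): add. Components now {Delhi,Lagos,Riga,Sofia} {Seoul}
Delhi–Lagos (8): skip — Lagos and Delhi already connected.
Delhi–Seoul (8): add. Components now {Delhi,Lagos,Riga,Seoul,Sofia}
The 3rd edge added is Riga–Sofia.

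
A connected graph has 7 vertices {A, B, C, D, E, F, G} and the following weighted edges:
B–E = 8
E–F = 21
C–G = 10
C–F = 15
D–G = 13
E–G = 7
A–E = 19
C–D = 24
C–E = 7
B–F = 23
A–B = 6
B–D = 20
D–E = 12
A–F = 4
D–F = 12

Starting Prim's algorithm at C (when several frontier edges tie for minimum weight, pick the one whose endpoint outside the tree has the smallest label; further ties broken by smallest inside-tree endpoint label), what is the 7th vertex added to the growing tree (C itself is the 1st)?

Prim's algorithm from C:
Step 1: cheapest edge leaving the tree is C–E (7); add E.
Step 2: cheapest edge leaving the tree is E–G (7); add G.
Step 3: cheapest edge leaving the tree is B–E (8); add B.
Step 4: cheapest edge leaving the tree is A–B (6); add A.
Step 5: cheapest edge leaving the tree is A–F (4); add F.
Step 6: cheapest edge leaving the tree is D–E (12); add D.
Vertex order: C, E, G, B, A, F, D. The 7th vertex is D.

D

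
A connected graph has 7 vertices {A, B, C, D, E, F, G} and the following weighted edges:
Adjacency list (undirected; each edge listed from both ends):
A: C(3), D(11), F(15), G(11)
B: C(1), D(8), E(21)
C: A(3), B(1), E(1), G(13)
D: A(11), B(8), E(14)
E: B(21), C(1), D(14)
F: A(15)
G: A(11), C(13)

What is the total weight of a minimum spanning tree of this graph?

39

Grow the tree from B using Prim:
Step 1: frontier [B—C 1, B—D 8, B—E 21] → take B—C (1); add C.
Step 2: frontier [B—D 8, B—E 21, C—E 1, A—C 3, C—G 13] → take C—E (1); add E.
Step 3: frontier [B—D 8, A—C 3, C—G 13, D—E 14] → take A—C (3); add A.
Step 4: frontier [A—D 11, A—G 11, A—F 15, B—D 8, C—G 13, D—E 14] → take B—D (8); add D.
Step 5: frontier [A—G 11, A—F 15, C—G 13] → take A—G (11); add G.
Step 6: frontier [A—F 15] → take A—F (15); add F.
MST edges: B—C, C—E, A—C, B—D, A—G, A—F; total weight 1+1+3+8+11+15 = 39.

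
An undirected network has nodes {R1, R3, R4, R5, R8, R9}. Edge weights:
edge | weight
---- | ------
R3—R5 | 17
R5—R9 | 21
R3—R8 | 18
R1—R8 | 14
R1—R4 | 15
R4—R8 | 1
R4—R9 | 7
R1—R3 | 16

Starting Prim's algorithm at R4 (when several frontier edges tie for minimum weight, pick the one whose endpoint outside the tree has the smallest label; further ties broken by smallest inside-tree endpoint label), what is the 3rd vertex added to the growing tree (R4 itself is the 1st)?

R9

Grow the tree from R4 using Prim:
Step 1: cheapest edge leaving the tree is R4—R8 (1); add R8.
Step 2: cheapest edge leaving the tree is R4—R9 (7); add R9.
Step 3: cheapest edge leaving the tree is R1—R8 (14); add R1.
Step 4: cheapest edge leaving the tree is R1—R3 (16); add R3.
Step 5: cheapest edge leaving the tree is R3—R5 (17); add R5.
Vertex order: R4, R8, R9, R1, R3, R5. The 3rd vertex is R9.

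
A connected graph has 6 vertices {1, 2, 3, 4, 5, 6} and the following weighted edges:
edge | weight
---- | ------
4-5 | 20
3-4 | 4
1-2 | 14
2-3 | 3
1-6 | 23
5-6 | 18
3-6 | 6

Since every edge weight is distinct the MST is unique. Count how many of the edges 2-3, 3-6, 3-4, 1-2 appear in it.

4

Sort edges by weight, then run Kruskal:
2-3 (3): add — endpoints in different components.
3-4 (4): add — endpoints in different components.
3-6 (6): add — endpoints in different components.
1-2 (14): add — endpoints in different components.
5-6 (18): add — endpoints in different components.
MST edge set: {2-3, 3-4, 3-6, 1-2, 5-6}.
Of the listed edges, {2-3, 3-6, 3-4, 1-2} are in the MST → 4.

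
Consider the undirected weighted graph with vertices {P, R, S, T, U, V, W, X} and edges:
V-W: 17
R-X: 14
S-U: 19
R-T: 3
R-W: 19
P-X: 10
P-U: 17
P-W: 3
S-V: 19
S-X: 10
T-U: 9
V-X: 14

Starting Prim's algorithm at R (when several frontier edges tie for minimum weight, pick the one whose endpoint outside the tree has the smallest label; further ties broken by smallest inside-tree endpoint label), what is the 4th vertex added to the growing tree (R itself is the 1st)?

Prim, starting at R.
Step 1: cheapest edge leaving the tree is R-T (3); add T.
Step 2: cheapest edge leaving the tree is T-U (9); add U.
Step 3: cheapest edge leaving the tree is R-X (14); add X.
Step 4: cheapest edge leaving the tree is P-X (10); add P.
Step 5: cheapest edge leaving the tree is P-W (3); add W.
Step 6: cheapest edge leaving the tree is S-X (10); add S.
Step 7: cheapest edge leaving the tree is V-X (14); add V.
Vertex order: R, T, U, X, P, W, S, V. The 4th vertex is X.

X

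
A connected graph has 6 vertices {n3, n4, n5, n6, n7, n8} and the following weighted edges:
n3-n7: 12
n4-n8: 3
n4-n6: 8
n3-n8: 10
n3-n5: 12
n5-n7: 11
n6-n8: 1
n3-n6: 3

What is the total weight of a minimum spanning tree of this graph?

30

Sort edges by weight, then run Kruskal:
n6-n8 (1): add — endpoints in different components.
n3-n6 (3): add — endpoints in different components.
n4-n8 (3): add — endpoints in different components.
n4-n6 (8): skip — n6 and n4 already connected.
n3-n8 (10): skip — n3 and n8 already connected.
n5-n7 (11): add — endpoints in different components.
n3-n5 (12): add — endpoints in different components.
MST edges: n6-n8, n3-n6, n4-n8, n5-n7, n3-n5; total weight 1+3+3+11+12 = 30.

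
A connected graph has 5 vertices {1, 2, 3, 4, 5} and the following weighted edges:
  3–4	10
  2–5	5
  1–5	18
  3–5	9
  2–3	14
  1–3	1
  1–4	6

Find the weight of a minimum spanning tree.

Prim, starting at 2.
Step 1: cheapest edge leaving the tree is 2–5 (5); add 5.
Step 2: cheapest edge leaving the tree is 3–5 (9); add 3.
Step 3: cheapest edge leaving the tree is 1–3 (1); add 1.
Step 4: cheapest edge leaving the tree is 1–4 (6); add 4.
MST edges: 2–5, 3–5, 1–3, 1–4; total weight 5+9+1+6 = 21.

21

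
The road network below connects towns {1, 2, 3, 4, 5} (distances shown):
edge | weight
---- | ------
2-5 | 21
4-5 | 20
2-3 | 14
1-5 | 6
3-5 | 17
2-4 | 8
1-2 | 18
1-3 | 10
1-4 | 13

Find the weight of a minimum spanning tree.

37

Kruskal: consider edges lightest-first.
1-5 (6): add — endpoints in different components.
2-4 (8): add — endpoints in different components.
1-3 (10): add — endpoints in different components.
1-4 (13): add — endpoints in different components.
MST edges: 1-5, 2-4, 1-3, 1-4; total weight 6+8+10+13 = 37.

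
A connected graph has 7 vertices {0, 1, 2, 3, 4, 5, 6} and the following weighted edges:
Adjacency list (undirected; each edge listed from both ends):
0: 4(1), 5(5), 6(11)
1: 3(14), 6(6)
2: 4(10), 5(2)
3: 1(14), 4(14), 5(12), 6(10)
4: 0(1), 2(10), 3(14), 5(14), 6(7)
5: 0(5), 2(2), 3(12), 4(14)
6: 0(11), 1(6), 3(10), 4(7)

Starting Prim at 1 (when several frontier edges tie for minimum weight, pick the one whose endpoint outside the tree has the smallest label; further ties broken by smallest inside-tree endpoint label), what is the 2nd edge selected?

4-6

Prim, starting at 1.
Step 1: frontier [1–6 6, 1–3 14] → take 1–6 (6); add 6.
Step 2: frontier [1–3 14, 4–6 7, 3–6 10, 0–6 11] → take 4–6 (7); add 4.
Step 3: frontier [1–3 14, 0–4 1, 2–4 10, 3–4 14, 4–5 14, 3–6 10, 0–6 11] → take 0–4 (1); add 0.
Step 4: frontier [0–5 5, 1–3 14, 2–4 10, 3–4 14, 4–5 14, 3–6 10] → take 0–5 (5); add 5.
Step 5: frontier [1–3 14, 2–4 10, 3–4 14, 2–5 2, 3–5 12, 3–6 10] → take 2–5 (2); add 2.
Step 6: frontier [1–3 14, 3–4 14, 3–5 12, 3–6 10] → take 3–6 (10); add 3.
The 2nd edge added is 4–6.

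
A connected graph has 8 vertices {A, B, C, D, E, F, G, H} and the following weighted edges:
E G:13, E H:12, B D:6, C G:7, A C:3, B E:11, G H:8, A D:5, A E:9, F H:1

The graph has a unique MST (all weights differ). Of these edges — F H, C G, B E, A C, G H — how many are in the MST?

Sort edges by weight, then run Kruskal:
F H (1): add — endpoints in different components.
A C (3): add — endpoints in different components.
A D (5): add — endpoints in different components.
B D (6): add — endpoints in different components.
C G (7): add — endpoints in different components.
G H (8): add — endpoints in different components.
A E (9): add — endpoints in different components.
MST edge set: {F H, A C, A D, B D, C G, G H, A E}.
Of the listed edges, {F H, C G, A C, G H} are in the MST → 4.

4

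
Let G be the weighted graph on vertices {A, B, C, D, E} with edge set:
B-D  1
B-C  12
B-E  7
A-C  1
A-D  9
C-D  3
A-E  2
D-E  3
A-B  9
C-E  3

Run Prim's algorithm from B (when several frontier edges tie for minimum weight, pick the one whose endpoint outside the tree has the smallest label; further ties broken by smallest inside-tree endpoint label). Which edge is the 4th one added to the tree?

Prim, starting at B.
Step 1: cheapest edge leaving the tree is B-D (1); add D.
Step 2: cheapest edge leaving the tree is C-D (3); add C.
Step 3: cheapest edge leaving the tree is A-C (1); add A.
Step 4: cheapest edge leaving the tree is A-E (2); add E.
The 4th edge added is A-E.

A-E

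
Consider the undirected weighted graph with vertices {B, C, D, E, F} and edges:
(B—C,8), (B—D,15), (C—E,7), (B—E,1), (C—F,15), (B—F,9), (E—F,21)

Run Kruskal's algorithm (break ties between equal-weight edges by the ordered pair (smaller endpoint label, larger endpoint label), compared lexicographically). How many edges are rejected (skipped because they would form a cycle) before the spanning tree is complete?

Kruskal: consider edges lightest-first.
B—E (1): add. Components now {B,E} {C} {D} {F}
C—E (7): add. Components now {B,C,E} {D} {F}
B—C (8): skip — B and C already connected.
B—F (9): add. Components now {B,C,E,F} {D}
B—D (15): add. Components now {B,C,D,E,F}
Edges rejected before the tree was complete: 1.

1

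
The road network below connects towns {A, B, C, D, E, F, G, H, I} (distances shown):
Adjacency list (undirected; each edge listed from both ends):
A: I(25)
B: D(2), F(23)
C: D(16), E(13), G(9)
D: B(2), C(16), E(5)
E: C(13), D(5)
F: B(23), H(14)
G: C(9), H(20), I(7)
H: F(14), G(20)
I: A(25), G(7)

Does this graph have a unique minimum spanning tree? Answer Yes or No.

Kruskal: consider edges lightest-first.
B—D (2): add — endpoints in different components.
D—E (5): add — endpoints in different components.
G—I (7): add — endpoints in different components.
C—G (9): add — endpoints in different components.
C—E (13): add — endpoints in different components.
F—H (14): add — endpoints in different components.
C—D (16): skip — C and D already connected.
G—H (20): add — endpoints in different components.
B—F (23): skip — B and F already connected.
A—I (25): add — endpoints in different components.
Every non-tree edge has weight strictly greater than the heaviest edge on the tree path between its endpoints, so the MST is unique.

Yes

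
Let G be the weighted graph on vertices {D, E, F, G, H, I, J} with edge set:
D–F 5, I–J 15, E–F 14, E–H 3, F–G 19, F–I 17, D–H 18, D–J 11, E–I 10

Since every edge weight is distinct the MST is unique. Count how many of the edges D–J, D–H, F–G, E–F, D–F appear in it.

Kruskal's algorithm — process edges by increasing weight (ties by edge label):
E–H (3): add. Components now {D} {E,H} {F} {G} {I} {J}
D–F (5): add. Components now {D,F} {E,H} {G} {I} {J}
E–I (10): add. Components now {D,F} {E,H,I} {G} {J}
D–J (11): add. Components now {D,F,J} {E,H,I} {G}
E–F (14): add. Components now {D,E,F,H,I,J} {G}
I–J (15): skip — I and J already connected.
F–I (17): skip — F and I already connected.
D–H (18): skip — D and H already connected.
F–G (19): add. Components now {D,E,F,G,H,I,J}
MST edge set: {E–H, D–F, E–I, D–J, E–F, F–G}.
Of the listed edges, {D–J, F–G, E–F, D–F} are in the MST → 4.

4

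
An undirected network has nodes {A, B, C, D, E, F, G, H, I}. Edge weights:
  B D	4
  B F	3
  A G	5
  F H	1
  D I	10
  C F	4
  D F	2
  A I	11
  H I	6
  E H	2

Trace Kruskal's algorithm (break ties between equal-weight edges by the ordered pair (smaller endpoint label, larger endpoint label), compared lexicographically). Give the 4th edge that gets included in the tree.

B-F

Kruskal's algorithm — process edges by increasing weight (ties by edge label):
F H (1): add — endpoints in different components.
D F (2): add — endpoints in different components.
E H (2): add — endpoints in different components.
B F (3): add — endpoints in different components.
B D (4): skip — B and D already connected.
C F (4): add — endpoints in different components.
A G (5): add — endpoints in different components.
H I (6): add — endpoints in different components.
D I (10): skip — D and I already connected.
A I (11): add — endpoints in different components.
The 4th edge added is B F.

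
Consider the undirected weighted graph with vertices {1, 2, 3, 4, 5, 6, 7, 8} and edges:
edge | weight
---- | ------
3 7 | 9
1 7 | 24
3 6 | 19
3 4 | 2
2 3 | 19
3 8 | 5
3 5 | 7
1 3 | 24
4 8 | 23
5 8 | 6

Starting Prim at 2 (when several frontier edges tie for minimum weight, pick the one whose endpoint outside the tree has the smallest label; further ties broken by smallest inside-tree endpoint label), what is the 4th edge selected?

Grow the tree from 2 using Prim:
Step 1: frontier [2 3 19] → take 2 3 (19); add 3.
Step 2: frontier [3 4 2, 3 8 5, 3 5 7, 3 7 9, 3 6 19, 1 3 24] → take 3 4 (2); add 4.
Step 3: frontier [3 8 5, 3 5 7, 3 7 9, 3 6 19, 1 3 24, 4 8 23] → take 3 8 (5); add 8.
Step 4: frontier [3 5 7, 3 7 9, 3 6 19, 1 3 24, 5 8 6] → take 5 8 (6); add 5.
Step 5: frontier [3 7 9, 3 6 19, 1 3 24] → take 3 7 (9); add 7.
Step 6: frontier [3 6 19, 1 3 24, 1 7 24] → take 3 6 (19); add 6.
Step 7: frontier [1 3 24, 1 7 24] → take 1 3 (24); add 1.
The 4th edge added is 5 8.

5-8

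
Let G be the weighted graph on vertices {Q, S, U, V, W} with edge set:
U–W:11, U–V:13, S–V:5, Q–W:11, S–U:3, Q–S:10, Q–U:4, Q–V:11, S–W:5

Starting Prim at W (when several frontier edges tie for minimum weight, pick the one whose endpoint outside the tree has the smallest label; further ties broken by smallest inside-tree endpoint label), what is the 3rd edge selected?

Prim, starting at W.
Step 1: cheapest edge leaving the tree is S–W (5); add S.
Step 2: cheapest edge leaving the tree is S–U (3); add U.
Step 3: cheapest edge leaving the tree is Q–U (4); add Q.
Step 4: cheapest edge leaving the tree is S–V (5); add V.
The 3rd edge added is Q–U.

Q-U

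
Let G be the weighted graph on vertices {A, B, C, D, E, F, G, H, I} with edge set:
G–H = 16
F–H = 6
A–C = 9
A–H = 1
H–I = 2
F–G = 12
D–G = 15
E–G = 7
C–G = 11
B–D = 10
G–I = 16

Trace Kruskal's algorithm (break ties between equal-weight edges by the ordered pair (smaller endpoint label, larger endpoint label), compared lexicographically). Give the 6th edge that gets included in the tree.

B-D

Kruskal's algorithm — process edges by increasing weight (ties by edge label):
A–H (1): add — endpoints in different components.
H–I (2): add — endpoints in different components.
F–H (6): add — endpoints in different components.
E–G (7): add — endpoints in different components.
A–C (9): add — endpoints in different components.
B–D (10): add — endpoints in different components.
C–G (11): add — endpoints in different components.
F–G (12): skip — F and G already connected.
D–G (15): add — endpoints in different components.
The 6th edge added is B–D.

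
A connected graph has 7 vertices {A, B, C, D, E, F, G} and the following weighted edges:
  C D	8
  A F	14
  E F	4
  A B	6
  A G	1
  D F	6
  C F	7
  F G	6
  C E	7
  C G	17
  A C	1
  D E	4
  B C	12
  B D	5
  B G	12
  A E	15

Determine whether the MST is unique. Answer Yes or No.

Kruskal's algorithm — process edges by increasing weight (ties by edge label):
A C (1): add. Components now {A,C} {B} {D} {E} {F} {G}
A G (1): add. Components now {A,C,G} {B} {D} {E} {F}
D E (4): add. Components now {A,C,G} {B} {D,E} {F}
E F (4): add. Components now {A,C,G} {B} {D,E,F}
B D (5): add. Components now {A,C,G} {B,D,E,F}
A B (6): add. Components now {A,B,C,D,E,F,G}
Non-tree edge F G has weight 6, equal to the heaviest edge on its tree cycle — swapping gives another MST of the same weight. Not unique.

No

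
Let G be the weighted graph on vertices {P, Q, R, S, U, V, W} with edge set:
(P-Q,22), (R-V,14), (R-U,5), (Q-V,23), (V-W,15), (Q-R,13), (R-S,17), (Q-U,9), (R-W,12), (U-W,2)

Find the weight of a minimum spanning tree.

69

Kruskal's algorithm — process edges by increasing weight (ties by edge label):
U-W (2): add — endpoints in different components.
R-U (5): add — endpoints in different components.
Q-U (9): add — endpoints in different components.
R-W (12): skip — R and W already connected.
Q-R (13): skip — R and Q already connected.
R-V (14): add — endpoints in different components.
V-W (15): skip — W and V already connected.
R-S (17): add — endpoints in different components.
P-Q (22): add — endpoints in different components.
MST edges: U-W, R-U, Q-U, R-V, R-S, P-Q; total weight 2+5+9+14+17+22 = 69.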